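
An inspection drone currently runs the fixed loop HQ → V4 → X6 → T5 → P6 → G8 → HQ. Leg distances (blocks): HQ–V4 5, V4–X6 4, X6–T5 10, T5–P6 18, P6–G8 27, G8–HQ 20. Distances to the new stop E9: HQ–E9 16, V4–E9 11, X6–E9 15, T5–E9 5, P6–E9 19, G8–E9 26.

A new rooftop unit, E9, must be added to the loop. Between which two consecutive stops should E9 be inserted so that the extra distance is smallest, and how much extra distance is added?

Insertion cost between consecutive stops i–j is d(i,E9) + d(E9,j) − d(i,j):
  between HQ and V4: 16 + 11 − 5 = 22
  between V4 and X6: 11 + 15 − 4 = 22
  between X6 and T5: 15 + 5 − 10 = 10
  between T5 and P6: 5 + 19 − 18 = 6
  between P6 and G8: 19 + 26 − 27 = 18
  between G8 and HQ: 26 + 16 − 20 = 22
Cheapest insertion is between T5 and P6, adding 6.
New total = 84 + 6 = 90.

Adding 6 blocks by placing E9 on the T5–P6 leg.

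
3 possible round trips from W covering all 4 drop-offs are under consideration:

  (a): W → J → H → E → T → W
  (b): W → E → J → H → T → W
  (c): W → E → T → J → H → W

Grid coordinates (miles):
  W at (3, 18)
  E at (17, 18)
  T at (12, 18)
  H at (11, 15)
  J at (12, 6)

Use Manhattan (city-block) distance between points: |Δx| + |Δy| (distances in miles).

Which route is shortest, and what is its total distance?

52 miles — (c) is the shortest.

(a): 21 + 10 + 9 + 5 + 9 = 54
(b): 14 + 17 + 10 + 4 + 9 = 54
(c): 14 + 5 + 12 + 10 + 11 = 52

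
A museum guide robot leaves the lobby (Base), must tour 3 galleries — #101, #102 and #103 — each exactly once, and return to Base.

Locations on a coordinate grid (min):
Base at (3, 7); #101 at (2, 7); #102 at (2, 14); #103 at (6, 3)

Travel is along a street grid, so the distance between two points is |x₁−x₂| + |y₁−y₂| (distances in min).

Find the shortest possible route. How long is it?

30 min — the shortest possible round trip.

There are 3 distinct closed tours to check (reversals are equivalent).
Base - #101 - #102 - #103 - Base: 1+7+15+7 = 30
Base - #101 - #103 - #102 - Base: 1+8+15+8 = 32
Base - #102 - #101 - #103 - Base: 8+7+8+7 = 30
The minimum is 30.
One optimal route: Base → #101 → #102 → #103 → Base (or its reverse).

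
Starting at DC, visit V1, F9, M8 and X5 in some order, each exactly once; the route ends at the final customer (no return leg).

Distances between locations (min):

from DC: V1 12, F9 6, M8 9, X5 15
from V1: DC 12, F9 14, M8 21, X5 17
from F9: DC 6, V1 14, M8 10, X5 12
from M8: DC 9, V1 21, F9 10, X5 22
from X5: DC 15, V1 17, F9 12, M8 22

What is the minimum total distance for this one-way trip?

There are 4! = 24 possible orderings.
DC - V1 - F9 - M8 - X5: 12+14+10+22 = 58
DC - V1 - F9 - X5 - M8: 12+14+12+22 = 60
DC - V1 - M8 - F9 - X5: 12+21+10+12 = 55
DC - V1 - M8 - X5 - F9: 12+21+22+12 = 67
DC - V1 - X5 - F9 - M8: 12+17+12+10 = 51
DC - V1 - X5 - M8 - F9: 12+17+22+10 = 61
DC - F9 - V1 - M8 - X5: 6+14+21+22 = 63
DC - F9 - V1 - X5 - M8: 6+14+17+22 = 59
DC - F9 - M8 - V1 - X5: 6+10+21+17 = 54
DC - F9 - M8 - X5 - V1: 6+10+22+17 = 55
DC - F9 - X5 - V1 - M8: 6+12+17+21 = 56
DC - F9 - X5 - M8 - V1: 6+12+22+21 = 61
DC - M8 - V1 - F9 - X5: 9+21+14+12 = 56
DC - M8 - V1 - X5 - F9: 9+21+17+12 = 59
… (10 more)
DC - M8 - F9 - X5 - V1: 9+10+12+17 = 48  ← best
The minimum is 48.
One shortest path: DC → M8 → F9 → X5 → V1.

Minimum one-way distance = 48 min.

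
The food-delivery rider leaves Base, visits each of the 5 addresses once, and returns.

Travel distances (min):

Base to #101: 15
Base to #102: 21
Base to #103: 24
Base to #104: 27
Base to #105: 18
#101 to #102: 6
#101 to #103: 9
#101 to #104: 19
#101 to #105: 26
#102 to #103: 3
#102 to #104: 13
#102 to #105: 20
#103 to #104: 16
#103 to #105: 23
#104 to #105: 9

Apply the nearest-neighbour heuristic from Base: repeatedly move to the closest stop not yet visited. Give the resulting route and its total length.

From Base: distances to unvisited — #101=15, #105=18, #102=21, #103=24, #104=27. Nearest is #101 (15).
From #101: distances to unvisited — #102=6, #103=9, #104=19, #105=26. Nearest is #102 (6).
From #102: distances to unvisited — #103=3, #104=13, #105=20. Nearest is #103 (3).
From #103: distances to unvisited — #104=16, #105=23. Nearest is #104 (16).
From #104: distances to unvisited — #105=9. Nearest is #105 (9).
Return #105→Base: 18.
Total = 15 + 6 + 3 + 16 + 9 + 18 = 67.

67 min along Base → #101 → #102 → #103 → #104 → #105 → Base.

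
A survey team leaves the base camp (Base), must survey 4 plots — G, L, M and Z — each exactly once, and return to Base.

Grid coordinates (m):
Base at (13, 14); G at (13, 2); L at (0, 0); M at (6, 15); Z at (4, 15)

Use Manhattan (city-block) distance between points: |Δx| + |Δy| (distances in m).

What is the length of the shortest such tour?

Base → G → L → M → Z → Base: 12+15+21+2+10 = 60
Base → G → L → Z → M → Base: 12+15+19+2+8 = 56
Base → G → M → L → Z → Base: 12+20+21+19+10 = 82
Base → G → M → Z → L → Base: 12+20+2+19+27 = 80
Base → G → Z → L → M → Base: 12+22+19+21+8 = 82
Base → G → Z → M → L → Base: 12+22+2+21+27 = 84
Base → L → G → M → Z → Base: 27+15+20+2+10 = 74
Base → L → G → Z → M → Base: 27+15+22+2+8 = 74
Base → L → M → G → Z → Base: 27+21+20+22+10 = 100
Base → L → Z → G → M → Base: 27+19+22+20+8 = 96
Base → M → G → L → Z → Base: 8+20+15+19+10 = 72
Base → M → L → G → Z → Base: 8+21+15+22+10 = 76
The minimum is 56.
One optimal route: Base → G → L → Z → M → Base (or its reverse).

Shortest round trip = 56 m.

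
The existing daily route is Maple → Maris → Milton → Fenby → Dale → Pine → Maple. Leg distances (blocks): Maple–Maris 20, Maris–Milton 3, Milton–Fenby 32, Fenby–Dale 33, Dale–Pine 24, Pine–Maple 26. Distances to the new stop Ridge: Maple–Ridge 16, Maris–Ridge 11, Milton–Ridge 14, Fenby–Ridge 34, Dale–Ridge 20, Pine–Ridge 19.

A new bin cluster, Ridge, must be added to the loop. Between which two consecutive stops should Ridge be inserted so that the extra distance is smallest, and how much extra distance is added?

Insertion cost between consecutive stops i–j is d(i,Ridge) + d(Ridge,j) − d(i,j):
  between Maple and Maris: 16 + 11 − 20 = 7
  between Maris and Milton: 11 + 14 − 3 = 22
  between Milton and Fenby: 14 + 34 − 32 = 16
  between Fenby and Dale: 34 + 20 − 33 = 21
  between Dale and Pine: 20 + 19 − 24 = 15
  between Pine and Maple: 19 + 16 − 26 = 9
Cheapest insertion is between Maple and Maris, adding 7.
New total = 138 + 7 = 145.

Adding 7 blocks by placing Ridge on the Maple–Maris leg.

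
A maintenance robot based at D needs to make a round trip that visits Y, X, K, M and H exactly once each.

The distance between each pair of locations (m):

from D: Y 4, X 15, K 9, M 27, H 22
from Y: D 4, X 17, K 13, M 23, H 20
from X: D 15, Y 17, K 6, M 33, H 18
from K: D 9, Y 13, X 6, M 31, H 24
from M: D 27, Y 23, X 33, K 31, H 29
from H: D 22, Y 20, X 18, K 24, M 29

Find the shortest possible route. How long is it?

Shortest round trip = 89 m.

D→Y→X→K→M→H→D: 4+17+6+31+29+22 = 109
D→Y→X→K→H→M→D: 4+17+6+24+29+27 = 107
D→Y→X→M→K→H→D: 4+17+33+31+24+22 = 131
D→Y→X→M→H→K→D: 4+17+33+29+24+9 = 116
D→Y→X→H→K→M→D: 4+17+18+24+31+27 = 121
D→Y→X→H→M→K→D: 4+17+18+29+31+9 = 108
D→Y→K→X→M→H→D: 4+13+6+33+29+22 = 107
D→Y→K→X→H→M→D: 4+13+6+18+29+27 = 97
D→Y→K→M→X→H→D: 4+13+31+33+18+22 = 121
D→Y→K→M→H→X→D: 4+13+31+29+18+15 = 110
D→Y→K→H→X→M→D: 4+13+24+18+33+27 = 119
D→Y→K→H→M→X→D: 4+13+24+29+33+15 = 118
D→Y→M→X→K→H→D: 4+23+33+6+24+22 = 112
D→Y→M→X→H→K→D: 4+23+33+18+24+9 = 111
… (46 more)
D→Y→M→H→X→K→D: 4+23+29+18+6+9 = 89  ← best
The minimum is 89.
One optimal route: D → Y → M → H → X → K → D (or its reverse).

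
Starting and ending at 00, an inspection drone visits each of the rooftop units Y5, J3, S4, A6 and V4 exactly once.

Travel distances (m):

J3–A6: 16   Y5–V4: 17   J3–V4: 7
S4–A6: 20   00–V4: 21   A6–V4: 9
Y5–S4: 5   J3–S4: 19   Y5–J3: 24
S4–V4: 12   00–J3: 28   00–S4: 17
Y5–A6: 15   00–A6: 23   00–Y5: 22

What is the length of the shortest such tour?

00→Y5→J3→S4→A6→V4→00: 22+24+19+20+9+21 = 115
00→Y5→J3→S4→V4→A6→00: 22+24+19+12+9+23 = 109
00→Y5→J3→A6→S4→V4→00: 22+24+16+20+12+21 = 115
00→Y5→J3→A6→V4→S4→00: 22+24+16+9+12+17 = 100
00→Y5→J3→V4→S4→A6→00: 22+24+7+12+20+23 = 108
00→Y5→J3→V4→A6→S4→00: 22+24+7+9+20+17 = 99
00→Y5→S4→J3→A6→V4→00: 22+5+19+16+9+21 = 92
00→Y5→S4→J3→V4→A6→00: 22+5+19+7+9+23 = 85
00→Y5→S4→A6→J3→V4→00: 22+5+20+16+7+21 = 91
00→Y5→S4→A6→V4→J3→00: 22+5+20+9+7+28 = 91
00→Y5→S4→V4→J3→A6→00: 22+5+12+7+16+23 = 85
00→Y5→S4→V4→A6→J3→00: 22+5+12+9+16+28 = 92
00→Y5→A6→J3→S4→V4→00: 22+15+16+19+12+21 = 105
00→Y5→A6→J3→V4→S4→00: 22+15+16+7+12+17 = 89
… (46 more)
00→J3→V4→A6→Y5→S4→00: 28+7+9+15+5+17 = 81  ← best
The minimum is 81.
One optimal route: 00 → J3 → V4 → A6 → Y5 → S4 → 00 (or its reverse).

81 m — the shortest possible round trip.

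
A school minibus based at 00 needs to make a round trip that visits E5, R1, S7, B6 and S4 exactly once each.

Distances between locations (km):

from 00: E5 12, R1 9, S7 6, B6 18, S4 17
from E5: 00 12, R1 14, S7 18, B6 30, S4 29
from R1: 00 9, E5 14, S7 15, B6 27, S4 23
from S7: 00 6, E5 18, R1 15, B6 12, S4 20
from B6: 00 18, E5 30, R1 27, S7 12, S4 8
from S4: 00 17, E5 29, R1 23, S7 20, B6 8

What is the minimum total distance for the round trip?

75 km — the shortest possible round trip.

00-E5-R1-S7-B6-S4-00: 12+14+15+12+8+17 = 78
00-E5-R1-S7-S4-B6-00: 12+14+15+20+8+18 = 87
00-E5-R1-B6-S7-S4-00: 12+14+27+12+20+17 = 102
00-E5-R1-B6-S4-S7-00: 12+14+27+8+20+6 = 87
00-E5-R1-S4-S7-B6-00: 12+14+23+20+12+18 = 99
00-E5-R1-S4-B6-S7-00: 12+14+23+8+12+6 = 75
00-E5-S7-R1-B6-S4-00: 12+18+15+27+8+17 = 97
00-E5-S7-R1-S4-B6-00: 12+18+15+23+8+18 = 94
00-E5-S7-B6-R1-S4-00: 12+18+12+27+23+17 = 109
00-E5-S7-B6-S4-R1-00: 12+18+12+8+23+9 = 82
00-E5-S7-S4-R1-B6-00: 12+18+20+23+27+18 = 118
00-E5-S7-S4-B6-R1-00: 12+18+20+8+27+9 = 94
00-E5-B6-R1-S7-S4-00: 12+30+27+15+20+17 = 121
00-E5-B6-R1-S4-S7-00: 12+30+27+23+20+6 = 118
… (46 more)
The minimum is 75.
One optimal route: 00 → E5 → R1 → S4 → B6 → S7 → 00 (or its reverse).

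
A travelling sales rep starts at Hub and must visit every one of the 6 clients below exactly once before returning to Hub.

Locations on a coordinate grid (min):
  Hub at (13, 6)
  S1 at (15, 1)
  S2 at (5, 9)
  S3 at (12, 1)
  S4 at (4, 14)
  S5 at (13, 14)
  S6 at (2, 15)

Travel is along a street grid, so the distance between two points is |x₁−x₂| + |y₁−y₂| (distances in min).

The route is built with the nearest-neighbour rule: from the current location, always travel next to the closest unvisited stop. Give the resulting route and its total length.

Nearest-neighbour total = 56 min; route Hub → S3 → S1 → S5 → S4 → S6 → S2 → Hub.

Hub → [S3:6 / S1:7 / S5:8 / S2:11 / S4:17 / S6:20] → S3 (6)
S3 → [S1:3 / S5:14 / S2:15 / S4:21 / S6:24] → S1 (3)
S1 → [S5:15 / S2:18 / S4:24 / S6:27] → S5 (15)
S5 → [S4:9 / S6:12 / S2:13] → S4 (9)
S4 → [S6:3 / S2:6] → S6 (3)
S6 → [S2:9] → S2 (9)
Return S2→Hub: 11.
Total = 6 + 3 + 15 + 9 + 3 + 9 + 11 = 56.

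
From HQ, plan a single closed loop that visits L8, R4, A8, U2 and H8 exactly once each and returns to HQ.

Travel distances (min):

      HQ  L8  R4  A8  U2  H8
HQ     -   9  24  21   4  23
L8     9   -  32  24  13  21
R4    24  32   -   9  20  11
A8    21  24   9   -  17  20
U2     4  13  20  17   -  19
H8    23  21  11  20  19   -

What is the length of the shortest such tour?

With 5 stops there are 5!/2 = 60 distinct round trips (a route and its reverse cost the same).
HQ - L8 - R4 - A8 - U2 - H8 - HQ: 9+32+9+17+19+23 = 109
HQ - L8 - R4 - A8 - H8 - U2 - HQ: 9+32+9+20+19+4 = 93
HQ - L8 - R4 - U2 - A8 - H8 - HQ: 9+32+20+17+20+23 = 121
HQ - L8 - R4 - U2 - H8 - A8 - HQ: 9+32+20+19+20+21 = 121
HQ - L8 - R4 - H8 - A8 - U2 - HQ: 9+32+11+20+17+4 = 93
HQ - L8 - R4 - H8 - U2 - A8 - HQ: 9+32+11+19+17+21 = 109
HQ - L8 - A8 - R4 - U2 - H8 - HQ: 9+24+9+20+19+23 = 104
HQ - L8 - A8 - R4 - H8 - U2 - HQ: 9+24+9+11+19+4 = 76
HQ - L8 - A8 - U2 - R4 - H8 - HQ: 9+24+17+20+11+23 = 104
HQ - L8 - A8 - U2 - H8 - R4 - HQ: 9+24+17+19+11+24 = 104
HQ - L8 - A8 - H8 - R4 - U2 - HQ: 9+24+20+11+20+4 = 88
HQ - L8 - A8 - H8 - U2 - R4 - HQ: 9+24+20+19+20+24 = 116
HQ - L8 - U2 - R4 - A8 - H8 - HQ: 9+13+20+9+20+23 = 94
HQ - L8 - U2 - R4 - H8 - A8 - HQ: 9+13+20+11+20+21 = 94
… (46 more)
HQ - L8 - H8 - R4 - A8 - U2 - HQ: 9+21+11+9+17+4 = 71  ← best
The minimum is 71.
One optimal route: HQ → L8 → H8 → R4 → A8 → U2 → HQ (or its reverse).

Shortest round trip = 71 min.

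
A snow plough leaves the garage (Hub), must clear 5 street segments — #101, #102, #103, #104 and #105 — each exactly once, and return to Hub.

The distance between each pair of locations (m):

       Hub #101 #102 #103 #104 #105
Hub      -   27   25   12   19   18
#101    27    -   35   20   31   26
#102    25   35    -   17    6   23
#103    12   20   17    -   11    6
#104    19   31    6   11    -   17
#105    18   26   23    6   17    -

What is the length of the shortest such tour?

Hub - #101 - #102 - #103 - #104 - #105 - Hub: 27+35+17+11+17+18 = 125
Hub - #101 - #102 - #103 - #105 - #104 - Hub: 27+35+17+6+17+19 = 121
Hub - #101 - #102 - #104 - #103 - #105 - Hub: 27+35+6+11+6+18 = 103
Hub - #101 - #102 - #104 - #105 - #103 - Hub: 27+35+6+17+6+12 = 103
Hub - #101 - #102 - #105 - #103 - #104 - Hub: 27+35+23+6+11+19 = 121
Hub - #101 - #102 - #105 - #104 - #103 - Hub: 27+35+23+17+11+12 = 125
Hub - #101 - #103 - #102 - #104 - #105 - Hub: 27+20+17+6+17+18 = 105
Hub - #101 - #103 - #102 - #105 - #104 - Hub: 27+20+17+23+17+19 = 123
Hub - #101 - #103 - #104 - #102 - #105 - Hub: 27+20+11+6+23+18 = 105
Hub - #101 - #103 - #104 - #105 - #102 - Hub: 27+20+11+17+23+25 = 123
Hub - #101 - #103 - #105 - #102 - #104 - Hub: 27+20+6+23+6+19 = 101
Hub - #101 - #103 - #105 - #104 - #102 - Hub: 27+20+6+17+6+25 = 101
Hub - #101 - #104 - #102 - #103 - #105 - Hub: 27+31+6+17+6+18 = 105
Hub - #101 - #104 - #102 - #105 - #103 - Hub: 27+31+6+23+6+12 = 105
… (46 more)
The minimum is 101.
One optimal route: Hub → #101 → #103 → #105 → #102 → #104 → Hub (or its reverse).

Minimum total distance: 101 m.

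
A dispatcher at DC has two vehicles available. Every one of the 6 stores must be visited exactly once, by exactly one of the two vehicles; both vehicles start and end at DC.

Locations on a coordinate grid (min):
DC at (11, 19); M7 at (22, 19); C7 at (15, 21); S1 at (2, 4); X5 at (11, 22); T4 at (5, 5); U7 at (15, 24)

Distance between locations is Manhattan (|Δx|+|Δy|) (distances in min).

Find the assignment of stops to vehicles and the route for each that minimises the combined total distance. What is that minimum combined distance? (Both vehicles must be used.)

Check every non-empty split of the stops between the two vehicles; for each half take its own optimal tour:
  {M7} + {C7, S1, X5, T4, U7}: 22 + 66 = 88
  {C7} + {M7, S1, X5, T4, U7}: 12 + 80 = 92
  {M7, C7} + {S1, X5, T4, U7}: 26 + 66 = 92
  {S1} + {M7, C7, X5, T4, U7}: 48 + 72 = 120
  {M7, S1} + {C7, X5, T4, U7}: 70 + 58 = 128
  {C7, S1} + {M7, X5, T4, U7}: 60 + 72 = 132
  … (31 splits in total)
  {S1, T4} + {M7, C7, X5, U7}: 48 + 32 = 80  ← best
Best: vehicle 1 DC → S1 → T4 → DC = 48; vehicle 2 DC → M7 → C7 → U7 → X5 → DC = 32; combined 80.

80 min — the smallest possible combined total.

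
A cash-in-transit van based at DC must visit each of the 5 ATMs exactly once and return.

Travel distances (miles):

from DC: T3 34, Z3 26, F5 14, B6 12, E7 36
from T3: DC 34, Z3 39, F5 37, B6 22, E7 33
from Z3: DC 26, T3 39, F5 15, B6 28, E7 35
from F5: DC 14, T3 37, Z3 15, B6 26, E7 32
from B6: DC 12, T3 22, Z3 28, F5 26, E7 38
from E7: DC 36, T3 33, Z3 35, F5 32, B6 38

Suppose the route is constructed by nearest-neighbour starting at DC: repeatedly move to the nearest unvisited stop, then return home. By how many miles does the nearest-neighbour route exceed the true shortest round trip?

DC: B6=12, F5=14, Z3=26, T3=34, E7=36 ⇒ B6
B6: T3=22, F5=26, Z3=28, E7=38 ⇒ T3
T3: E7=33, F5=37, Z3=39 ⇒ E7
E7: F5=32, Z3=35 ⇒ F5
F5: Z3=15 ⇒ Z3
NN route DC → B6 → T3 → E7 → F5 → Z3 → DC costs 140.
Optimal: DC → F5 → Z3 → E7 → T3 → B6 → DC costs 131 (by enumerating all 60 distinct tours).
Excess = 140 − 131 = 9.

9 miles longer than the optimal tour.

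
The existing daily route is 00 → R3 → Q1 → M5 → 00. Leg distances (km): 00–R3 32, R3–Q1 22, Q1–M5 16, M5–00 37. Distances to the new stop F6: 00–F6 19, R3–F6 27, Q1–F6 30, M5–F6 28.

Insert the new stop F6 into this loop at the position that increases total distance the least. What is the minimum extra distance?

Insertion cost between consecutive stops i–j is d(i,F6) + d(F6,j) − d(i,j):
  between 00 and R3: 19 + 27 − 32 = 14
  between R3 and Q1: 27 + 30 − 22 = 35
  between Q1 and M5: 30 + 28 − 16 = 42
  between M5 and 00: 28 + 19 − 37 = 10
Cheapest insertion is between M5 and 00, adding 10.
New total = 107 + 10 = 117.

Adding 10 km by placing F6 on the M5–00 leg.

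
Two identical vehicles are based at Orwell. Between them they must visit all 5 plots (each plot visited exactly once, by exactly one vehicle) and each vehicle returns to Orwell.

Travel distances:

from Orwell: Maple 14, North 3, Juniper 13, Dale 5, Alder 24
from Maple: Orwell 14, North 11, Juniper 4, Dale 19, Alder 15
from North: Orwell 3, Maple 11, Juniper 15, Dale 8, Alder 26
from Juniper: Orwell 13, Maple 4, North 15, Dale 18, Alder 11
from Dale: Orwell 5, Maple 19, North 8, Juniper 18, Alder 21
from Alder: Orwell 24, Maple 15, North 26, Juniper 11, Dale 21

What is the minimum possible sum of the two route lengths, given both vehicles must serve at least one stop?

There are 2^4 − 1 = 15 ways to divide the 5 stops into two non-empty groups. For each, the best each vehicle can do is its own shortest tour through its group:
  {Maple} + {North, Juniper, Dale, Alder}: 28 + 55 = 83
  {North} + {Maple, Juniper, Dale, Alder}: 6 + 55 = 61
  {Maple, North} + {Juniper, Dale, Alder}: 28 + 50 = 78
  {Juniper} + {Maple, North, Dale, Alder}: 26 + 55 = 81
  {Maple, Juniper} + {North, Dale, Alder}: 31 + 55 = 86
  {North, Juniper} + {Maple, Dale, Alder}: 31 + 55 = 86
  … (15 splits in total)
Best: vehicle 1 Orwell → North → Orwell = 6; vehicle 2 Orwell → Maple → Juniper → Alder → Dale → Orwell = 55; combined 61.

Minimum combined distance: 61.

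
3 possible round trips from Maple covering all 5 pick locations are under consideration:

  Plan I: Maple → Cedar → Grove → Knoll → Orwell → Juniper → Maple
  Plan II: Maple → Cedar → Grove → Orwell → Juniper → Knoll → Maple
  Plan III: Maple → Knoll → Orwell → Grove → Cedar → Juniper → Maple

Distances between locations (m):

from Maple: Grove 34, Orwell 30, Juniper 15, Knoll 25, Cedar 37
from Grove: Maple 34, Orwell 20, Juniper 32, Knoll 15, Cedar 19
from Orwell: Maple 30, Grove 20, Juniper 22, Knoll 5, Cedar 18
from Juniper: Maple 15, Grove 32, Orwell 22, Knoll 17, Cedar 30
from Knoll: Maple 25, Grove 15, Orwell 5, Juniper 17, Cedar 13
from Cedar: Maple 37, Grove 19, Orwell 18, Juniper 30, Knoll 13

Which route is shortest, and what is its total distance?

Shortest is Plan I, total 113 m.

Plan I: 37 + 19 + 15 + 5 + 22 + 15 = 113
Plan II: 37 + 19 + 20 + 22 + 17 + 25 = 140
Plan III: 25 + 5 + 20 + 19 + 30 + 15 = 114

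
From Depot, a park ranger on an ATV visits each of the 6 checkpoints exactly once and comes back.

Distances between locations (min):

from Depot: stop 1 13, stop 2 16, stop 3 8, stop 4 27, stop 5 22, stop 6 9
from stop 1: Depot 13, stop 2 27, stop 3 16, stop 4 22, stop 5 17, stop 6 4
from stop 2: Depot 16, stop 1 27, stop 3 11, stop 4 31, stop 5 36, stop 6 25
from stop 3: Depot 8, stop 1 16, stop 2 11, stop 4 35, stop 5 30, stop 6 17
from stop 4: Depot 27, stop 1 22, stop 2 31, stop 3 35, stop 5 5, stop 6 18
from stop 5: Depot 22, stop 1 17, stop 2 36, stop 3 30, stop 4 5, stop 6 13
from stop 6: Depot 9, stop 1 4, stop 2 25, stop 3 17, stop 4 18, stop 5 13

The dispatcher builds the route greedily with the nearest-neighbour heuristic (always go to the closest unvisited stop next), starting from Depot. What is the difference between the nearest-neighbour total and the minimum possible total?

Excess over optimum: 12 min.

Depot: stop 3=8, stop 6=9, stop 1=13, stop 2=16, stop 5=22, stop 4=27 ⇒ stop 3
stop 3: stop 2=11, stop 1=16, stop 6=17, stop 5=30, stop 4=35 ⇒ stop 2
stop 2: stop 6=25, stop 1=27, stop 4=31, stop 5=36 ⇒ stop 6
stop 6: stop 1=4, stop 5=13, stop 4=18 ⇒ stop 1
stop 1: stop 5=17, stop 4=22 ⇒ stop 5
stop 5: stop 4=5 ⇒ stop 4
NN route Depot → stop 3 → stop 2 → stop 6 → stop 1 → stop 5 → stop 4 → Depot costs 97.
Optimal: Depot → stop 1 → stop 6 → stop 5 → stop 4 → stop 2 → stop 3 → Depot costs 85 (by enumerating all 360 distinct tours).
Excess = 97 − 85 = 12.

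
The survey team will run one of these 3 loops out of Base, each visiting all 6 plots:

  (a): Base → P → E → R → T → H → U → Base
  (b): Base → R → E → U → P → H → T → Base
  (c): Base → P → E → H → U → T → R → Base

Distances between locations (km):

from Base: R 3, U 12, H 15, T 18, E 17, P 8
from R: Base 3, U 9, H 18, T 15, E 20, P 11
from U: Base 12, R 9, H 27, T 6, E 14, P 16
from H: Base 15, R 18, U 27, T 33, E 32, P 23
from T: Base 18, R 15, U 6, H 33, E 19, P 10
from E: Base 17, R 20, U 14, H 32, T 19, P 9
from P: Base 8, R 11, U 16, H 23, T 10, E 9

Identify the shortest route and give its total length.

(a): 8 + 9 + 20 + 15 + 33 + 27 + 12 = 124
(b): 3 + 20 + 14 + 16 + 23 + 33 + 18 = 127
(c): 8 + 9 + 32 + 27 + 6 + 15 + 3 = 100

Shortest is (c), total 100 km.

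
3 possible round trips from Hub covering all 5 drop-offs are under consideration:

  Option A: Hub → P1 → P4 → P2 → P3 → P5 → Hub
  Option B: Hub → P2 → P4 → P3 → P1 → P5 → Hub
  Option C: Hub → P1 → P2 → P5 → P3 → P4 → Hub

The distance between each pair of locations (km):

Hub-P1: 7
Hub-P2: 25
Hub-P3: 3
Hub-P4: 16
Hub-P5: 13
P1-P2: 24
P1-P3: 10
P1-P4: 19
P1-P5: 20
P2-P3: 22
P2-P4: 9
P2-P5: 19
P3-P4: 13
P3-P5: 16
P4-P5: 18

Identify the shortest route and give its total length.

86 km — Option A is the shortest.

Option A: 7 + 19 + 9 + 22 + 16 + 13 = 86
Option B: 25 + 9 + 13 + 10 + 20 + 13 = 90
Option C: 7 + 24 + 19 + 16 + 13 + 16 = 95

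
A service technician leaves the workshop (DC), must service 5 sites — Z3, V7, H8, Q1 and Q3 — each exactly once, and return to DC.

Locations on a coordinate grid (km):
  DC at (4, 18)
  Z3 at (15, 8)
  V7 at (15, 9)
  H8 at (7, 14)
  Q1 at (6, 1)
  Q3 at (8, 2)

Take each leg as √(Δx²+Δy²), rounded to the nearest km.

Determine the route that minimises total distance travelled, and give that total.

Minimum total distance: 43 km.

There are 60 distinct closed tours to check (reversals are equivalent).
DC - Z3 - V7 - H8 - Q1 - Q3 - DC: 15+1+9+13+2+16 = 56
DC - Z3 - V7 - H8 - Q3 - Q1 - DC: 15+1+9+12+2+17 = 56
DC - Z3 - V7 - Q1 - H8 - Q3 - DC: 15+1+12+13+12+16 = 69
DC - Z3 - V7 - Q1 - Q3 - H8 - DC: 15+1+12+2+12+5 = 47
DC - Z3 - V7 - Q3 - H8 - Q1 - DC: 15+1+10+12+13+17 = 68
DC - Z3 - V7 - Q3 - Q1 - H8 - DC: 15+1+10+2+13+5 = 46
DC - Z3 - H8 - V7 - Q1 - Q3 - DC: 15+10+9+12+2+16 = 64
DC - Z3 - H8 - V7 - Q3 - Q1 - DC: 15+10+9+10+2+17 = 63
DC - Z3 - H8 - Q1 - V7 - Q3 - DC: 15+10+13+12+10+16 = 76
DC - Z3 - H8 - Q1 - Q3 - V7 - DC: 15+10+13+2+10+14 = 64
DC - Z3 - H8 - Q3 - V7 - Q1 - DC: 15+10+12+10+12+17 = 76
DC - Z3 - H8 - Q3 - Q1 - V7 - DC: 15+10+12+2+12+14 = 65
DC - Z3 - Q1 - V7 - H8 - Q3 - DC: 15+11+12+9+12+16 = 75
DC - Z3 - Q1 - V7 - Q3 - H8 - DC: 15+11+12+10+12+5 = 65
… (46 more)
DC - H8 - V7 - Z3 - Q3 - Q1 - DC: 5+9+1+9+2+17 = 43  ← best
The minimum is 43.
One optimal route: DC → H8 → V7 → Z3 → Q3 → Q1 → DC (or its reverse).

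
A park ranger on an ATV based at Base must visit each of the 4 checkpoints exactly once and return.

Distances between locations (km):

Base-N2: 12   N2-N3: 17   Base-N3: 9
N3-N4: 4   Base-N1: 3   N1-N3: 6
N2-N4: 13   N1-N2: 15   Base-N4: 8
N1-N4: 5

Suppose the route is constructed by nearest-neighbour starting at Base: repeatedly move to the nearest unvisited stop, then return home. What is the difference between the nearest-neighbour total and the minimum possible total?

From Base: N1=3, N4=8, N3=9, N2=12 → choose N1 (3).
From N1: N4=5, N3=6, N2=15 → choose N4 (5).
From N4: N3=4, N2=13 → choose N3 (4).
From N3: N2=17 → choose N2 (17).
NN route Base → N1 → N4 → N3 → N2 → Base costs 41.
Optimal: Base → N1 → N3 → N4 → N2 → Base costs 38 (by enumerating all 12 distinct tours).
Excess = 41 − 38 = 3.

Excess over optimum: 3 km.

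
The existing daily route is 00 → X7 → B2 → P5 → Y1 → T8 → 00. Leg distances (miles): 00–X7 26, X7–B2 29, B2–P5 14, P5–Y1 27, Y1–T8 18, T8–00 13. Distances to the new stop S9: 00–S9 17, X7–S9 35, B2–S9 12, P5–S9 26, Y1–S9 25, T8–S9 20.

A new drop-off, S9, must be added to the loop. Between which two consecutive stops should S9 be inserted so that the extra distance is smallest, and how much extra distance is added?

Adding 18 miles by placing S9 on the X7–B2 leg.

Insertion cost between consecutive stops i–j is d(i,S9) + d(S9,j) − d(i,j):
  between 00 and X7: 17 + 35 − 26 = 26
  between X7 and B2: 35 + 12 − 29 = 18
  between B2 and P5: 12 + 26 − 14 = 24
  between P5 and Y1: 26 + 25 − 27 = 24
  between Y1 and T8: 25 + 20 − 18 = 27
  between T8 and 00: 20 + 17 − 13 = 24
Cheapest insertion is between X7 and B2, adding 18.
New total = 127 + 18 = 145.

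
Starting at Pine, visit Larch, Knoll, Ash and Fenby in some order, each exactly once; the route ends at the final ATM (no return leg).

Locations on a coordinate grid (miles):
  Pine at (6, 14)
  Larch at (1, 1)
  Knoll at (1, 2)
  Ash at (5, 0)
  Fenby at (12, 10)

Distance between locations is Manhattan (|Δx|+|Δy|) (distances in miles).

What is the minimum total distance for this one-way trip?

33 miles — the minimum one-way total.

There are 4! = 24 possible orderings.
Pine→Larch→Knoll→Ash→Fenby: 18+1+6+17 = 42
Pine→Larch→Knoll→Fenby→Ash: 18+1+19+17 = 55
Pine→Larch→Ash→Knoll→Fenby: 18+5+6+19 = 48
Pine→Larch→Ash→Fenby→Knoll: 18+5+17+19 = 59
Pine→Larch→Fenby→Knoll→Ash: 18+20+19+6 = 63
Pine→Larch→Fenby→Ash→Knoll: 18+20+17+6 = 61
Pine→Knoll→Larch→Ash→Fenby: 17+1+5+17 = 40
Pine→Knoll→Larch→Fenby→Ash: 17+1+20+17 = 55
Pine→Knoll→Ash→Larch→Fenby: 17+6+5+20 = 48
Pine→Knoll→Ash→Fenby→Larch: 17+6+17+20 = 60
Pine→Knoll→Fenby→Larch→Ash: 17+19+20+5 = 61
Pine→Knoll→Fenby→Ash→Larch: 17+19+17+5 = 58
Pine→Ash→Larch→Knoll→Fenby: 15+5+1+19 = 40
Pine→Ash→Larch→Fenby→Knoll: 15+5+20+19 = 59
… (10 more)
Pine→Fenby→Ash→Larch→Knoll: 10+17+5+1 = 33  ← best
The minimum is 33.
One shortest path: Pine → Fenby → Ash → Larch → Knoll.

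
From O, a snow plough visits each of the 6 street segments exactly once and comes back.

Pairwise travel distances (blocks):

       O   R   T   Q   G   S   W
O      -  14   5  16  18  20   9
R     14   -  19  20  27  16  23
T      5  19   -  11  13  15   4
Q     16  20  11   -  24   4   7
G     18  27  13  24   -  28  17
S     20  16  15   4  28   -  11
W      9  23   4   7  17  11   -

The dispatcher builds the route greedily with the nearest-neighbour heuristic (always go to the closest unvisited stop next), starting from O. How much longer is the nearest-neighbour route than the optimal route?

The nearest-neighbour route is 5 blocks longer than optimal.

O: T=5, W=9, R=14, Q=16, G=18, S=20 ⇒ T
T: W=4, Q=11, G=13, S=15, R=19 ⇒ W
W: Q=7, S=11, G=17, R=23 ⇒ Q
Q: S=4, R=20, G=24 ⇒ S
S: R=16, G=28 ⇒ R
R: G=27 ⇒ G
NN route O → T → W → Q → S → R → G → O costs 81.
Optimal: O → R → S → Q → W → T → G → O costs 76 (by enumerating all 360 distinct tours).
Excess = 81 − 76 = 5.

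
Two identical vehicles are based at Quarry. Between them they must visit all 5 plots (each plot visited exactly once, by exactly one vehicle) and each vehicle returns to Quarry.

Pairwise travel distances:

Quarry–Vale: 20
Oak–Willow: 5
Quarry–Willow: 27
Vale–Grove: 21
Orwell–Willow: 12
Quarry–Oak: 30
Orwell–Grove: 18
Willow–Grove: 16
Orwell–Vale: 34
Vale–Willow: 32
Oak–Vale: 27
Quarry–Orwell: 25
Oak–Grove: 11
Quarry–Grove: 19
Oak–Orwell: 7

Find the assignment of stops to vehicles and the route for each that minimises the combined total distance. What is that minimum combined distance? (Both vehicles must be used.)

There are 2^4 − 1 = 15 ways to divide the 5 stops into two non-empty groups. For each, the best each vehicle can do is its own shortest tour through its group:
  {Oak} + {Orwell, Vale, Willow, Grove}: 60 + 94 = 154
  {Orwell} + {Oak, Vale, Willow, Grove}: 50 + 84 = 134
  {Oak, Orwell} + {Vale, Willow, Grove}: 62 + 84 = 146
  {Vale} + {Oak, Orwell, Willow, Grove}: 40 + 72 = 112
  {Oak, Vale} + {Orwell, Willow, Grove}: 77 + 72 = 149
  {Orwell, Vale} + {Oak, Willow, Grove}: 79 + 62 = 141
  … (15 splits in total)
Best: vehicle 1 Quarry → Vale → Quarry = 40; vehicle 2 Quarry → Orwell → Oak → Willow → Grove → Quarry = 72; combined 112.

112 — the smallest possible combined total.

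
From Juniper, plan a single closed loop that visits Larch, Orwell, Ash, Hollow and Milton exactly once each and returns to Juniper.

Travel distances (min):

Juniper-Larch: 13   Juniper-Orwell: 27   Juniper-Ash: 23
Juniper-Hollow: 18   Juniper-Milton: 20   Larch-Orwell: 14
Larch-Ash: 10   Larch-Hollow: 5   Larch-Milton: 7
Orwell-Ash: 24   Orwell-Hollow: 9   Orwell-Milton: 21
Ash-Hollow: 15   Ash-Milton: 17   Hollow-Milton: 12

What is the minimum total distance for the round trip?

Minimum total distance: 88 min.

With 5 stops there are 5!/2 = 60 distinct round trips (a route and its reverse cost the same).
Juniper - Larch - Orwell - Ash - Hollow - Milton - Juniper: 13+14+24+15+12+20 = 98
Juniper - Larch - Orwell - Ash - Milton - Hollow - Juniper: 13+14+24+17+12+18 = 98
Juniper - Larch - Orwell - Hollow - Ash - Milton - Juniper: 13+14+9+15+17+20 = 88
Juniper - Larch - Orwell - Hollow - Milton - Ash - Juniper: 13+14+9+12+17+23 = 88
Juniper - Larch - Orwell - Milton - Ash - Hollow - Juniper: 13+14+21+17+15+18 = 98
Juniper - Larch - Orwell - Milton - Hollow - Ash - Juniper: 13+14+21+12+15+23 = 98
Juniper - Larch - Ash - Orwell - Hollow - Milton - Juniper: 13+10+24+9+12+20 = 88
Juniper - Larch - Ash - Orwell - Milton - Hollow - Juniper: 13+10+24+21+12+18 = 98
Juniper - Larch - Ash - Hollow - Orwell - Milton - Juniper: 13+10+15+9+21+20 = 88
Juniper - Larch - Ash - Hollow - Milton - Orwell - Juniper: 13+10+15+12+21+27 = 98
Juniper - Larch - Ash - Milton - Orwell - Hollow - Juniper: 13+10+17+21+9+18 = 88
Juniper - Larch - Ash - Milton - Hollow - Orwell - Juniper: 13+10+17+12+9+27 = 88
Juniper - Larch - Hollow - Orwell - Ash - Milton - Juniper: 13+5+9+24+17+20 = 88
Juniper - Larch - Hollow - Orwell - Milton - Ash - Juniper: 13+5+9+21+17+23 = 88
… (46 more)
The minimum is 88.
One optimal route: Juniper → Larch → Orwell → Hollow → Ash → Milton → Juniper (or its reverse).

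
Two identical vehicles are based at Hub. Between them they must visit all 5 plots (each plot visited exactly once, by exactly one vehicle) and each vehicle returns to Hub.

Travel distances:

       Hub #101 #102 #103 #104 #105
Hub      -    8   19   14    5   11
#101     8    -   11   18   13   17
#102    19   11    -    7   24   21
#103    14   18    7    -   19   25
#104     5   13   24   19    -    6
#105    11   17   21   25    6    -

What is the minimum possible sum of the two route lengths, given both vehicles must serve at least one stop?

Try each way of splitting the stops between the two vehicles (each non-empty) and, for each split, find the best tour for each vehicle:
  {#101} + {#102, #103, #104, #105}: 16 + 53 = 69
  {#102} + {#101, #103, #104, #105}: 38 + 60 = 98
  {#101, #102} + {#103, #104, #105}: 38 + 50 = 88
  {#103} + {#101, #102, #104, #105}: 28 + 51 = 79
  {#101, #103} + {#102, #104, #105}: 40 + 51 = 91
  {#102, #103} + {#101, #104, #105}: 40 + 36 = 76
  … (15 splits in total)
  {#101, #102, #103} + {#104, #105}: 40 + 22 = 62  ← best
Best: vehicle 1 Hub → #101 → #102 → #103 → Hub = 40; vehicle 2 Hub → #104 → #105 → Hub = 22; combined 62.

Minimum combined distance: 62.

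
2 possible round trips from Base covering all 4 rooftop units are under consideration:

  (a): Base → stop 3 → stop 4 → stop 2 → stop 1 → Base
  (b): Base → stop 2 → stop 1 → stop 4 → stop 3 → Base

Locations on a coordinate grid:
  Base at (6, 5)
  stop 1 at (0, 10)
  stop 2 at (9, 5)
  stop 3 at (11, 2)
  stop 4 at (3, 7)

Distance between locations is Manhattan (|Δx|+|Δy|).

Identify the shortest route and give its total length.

44 — (b) is the shortest.

(a): 8 + 13 + 8 + 14 + 11 = 54
(b): 3 + 14 + 6 + 13 + 8 = 44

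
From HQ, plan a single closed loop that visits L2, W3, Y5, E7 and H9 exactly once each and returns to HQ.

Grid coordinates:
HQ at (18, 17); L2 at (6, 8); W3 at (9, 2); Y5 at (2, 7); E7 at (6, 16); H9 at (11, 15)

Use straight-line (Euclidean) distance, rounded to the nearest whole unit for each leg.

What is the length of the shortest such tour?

Minimum total distance: 50.

There are 60 distinct closed tours to check (reversals are equivalent).
HQ-L2-W3-Y5-E7-H9-HQ: 15+7+9+10+5+7 = 53
HQ-L2-W3-Y5-H9-E7-HQ: 15+7+9+12+5+12 = 60
HQ-L2-W3-E7-Y5-H9-HQ: 15+7+14+10+12+7 = 65
HQ-L2-W3-E7-H9-Y5-HQ: 15+7+14+5+12+19 = 72
HQ-L2-W3-H9-Y5-E7-HQ: 15+7+13+12+10+12 = 69
HQ-L2-W3-H9-E7-Y5-HQ: 15+7+13+5+10+19 = 69
HQ-L2-Y5-W3-E7-H9-HQ: 15+4+9+14+5+7 = 54
HQ-L2-Y5-W3-H9-E7-HQ: 15+4+9+13+5+12 = 58
HQ-L2-Y5-E7-W3-H9-HQ: 15+4+10+14+13+7 = 63
HQ-L2-Y5-E7-H9-W3-HQ: 15+4+10+5+13+17 = 64
HQ-L2-Y5-H9-W3-E7-HQ: 15+4+12+13+14+12 = 70
HQ-L2-Y5-H9-E7-W3-HQ: 15+4+12+5+14+17 = 67
HQ-L2-E7-W3-Y5-H9-HQ: 15+8+14+9+12+7 = 65
HQ-L2-E7-W3-H9-Y5-HQ: 15+8+14+13+12+19 = 81
… (46 more)
HQ-W3-L2-Y5-E7-H9-HQ: 17+7+4+10+5+7 = 50  ← best
The minimum is 50.
One optimal route: HQ → W3 → L2 → Y5 → E7 → H9 → HQ (or its reverse).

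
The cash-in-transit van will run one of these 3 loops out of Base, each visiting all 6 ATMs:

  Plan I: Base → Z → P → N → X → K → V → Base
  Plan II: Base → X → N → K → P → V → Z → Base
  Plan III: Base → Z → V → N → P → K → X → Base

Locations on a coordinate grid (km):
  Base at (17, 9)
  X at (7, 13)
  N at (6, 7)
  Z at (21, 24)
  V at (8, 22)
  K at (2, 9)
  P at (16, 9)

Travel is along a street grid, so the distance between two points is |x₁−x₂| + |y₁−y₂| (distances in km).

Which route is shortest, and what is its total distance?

Plan I: 19 + 20 + 12 + 7 + 9 + 19 + 22 = 108
Plan II: 14 + 7 + 6 + 14 + 21 + 15 + 19 = 96
Plan III: 19 + 15 + 17 + 12 + 14 + 9 + 14 = 100

96 km — Plan II is the shortest.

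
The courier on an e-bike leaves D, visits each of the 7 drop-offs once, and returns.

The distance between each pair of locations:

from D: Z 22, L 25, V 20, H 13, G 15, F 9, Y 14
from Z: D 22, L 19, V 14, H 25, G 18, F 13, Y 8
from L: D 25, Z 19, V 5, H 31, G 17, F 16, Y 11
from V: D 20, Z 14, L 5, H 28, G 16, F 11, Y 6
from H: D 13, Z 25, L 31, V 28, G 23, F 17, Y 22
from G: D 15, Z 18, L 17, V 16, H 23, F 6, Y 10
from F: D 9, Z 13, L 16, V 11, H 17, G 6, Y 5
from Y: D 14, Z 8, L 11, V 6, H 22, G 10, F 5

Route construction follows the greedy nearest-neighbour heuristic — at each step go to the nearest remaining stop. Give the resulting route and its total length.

D → [F:9 / H:13 / Y:14 / G:15 / V:20 / Z:22 / L:25] → F (9)
F → [Y:5 / G:6 / V:11 / Z:13 / L:16 / H:17] → Y (5)
Y → [V:6 / Z:8 / G:10 / L:11 / H:22] → V (6)
V → [L:5 / Z:14 / G:16 / H:28] → L (5)
L → [G:17 / Z:19 / H:31] → G (17)
G → [Z:18 / H:23] → Z (18)
Z → [H:25] → H (25)
Return H→D: 13.
Total = 9 + 5 + 6 + 5 + 17 + 18 + 25 + 13 = 98.

Nearest-neighbour total = 98; route D → F → Y → V → L → G → Z → H → D.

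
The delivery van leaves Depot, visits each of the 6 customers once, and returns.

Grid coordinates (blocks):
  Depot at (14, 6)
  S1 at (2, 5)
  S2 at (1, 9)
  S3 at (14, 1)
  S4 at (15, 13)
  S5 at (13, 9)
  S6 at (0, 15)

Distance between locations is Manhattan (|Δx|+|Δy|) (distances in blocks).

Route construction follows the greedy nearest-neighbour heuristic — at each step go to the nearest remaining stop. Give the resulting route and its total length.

From Depot: distances to unvisited — S5=4, S3=5, S4=8, S1=13, S2=16, S6=23. Nearest is S5 (4).
From S5: distances to unvisited — S4=6, S3=9, S2=12, S1=15, S6=19. Nearest is S4 (6).
From S4: distances to unvisited — S3=13, S6=17, S2=18, S1=21. Nearest is S3 (13).
From S3: distances to unvisited — S1=16, S2=21, S6=28. Nearest is S1 (16).
From S1: distances to unvisited — S2=5, S6=12. Nearest is S2 (5).
From S2: distances to unvisited — S6=7. Nearest is S6 (7).
Return S6→Depot: 23.
Total = 4 + 6 + 13 + 16 + 5 + 7 + 23 = 74.

74 blocks along Depot → S5 → S4 → S3 → S1 → S2 → S6 → Depot.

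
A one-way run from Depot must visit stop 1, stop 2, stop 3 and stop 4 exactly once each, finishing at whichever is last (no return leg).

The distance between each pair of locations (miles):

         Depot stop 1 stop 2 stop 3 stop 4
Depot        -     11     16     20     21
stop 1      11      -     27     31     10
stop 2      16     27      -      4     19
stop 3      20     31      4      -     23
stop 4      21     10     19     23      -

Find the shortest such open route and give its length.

There are 4! = 24 possible orderings.
Depot - stop 1 - stop 2 - stop 3 - stop 4: 11+27+4+23 = 65
Depot - stop 1 - stop 2 - stop 4 - stop 3: 11+27+19+23 = 80
Depot - stop 1 - stop 3 - stop 2 - stop 4: 11+31+4+19 = 65
Depot - stop 1 - stop 3 - stop 4 - stop 2: 11+31+23+19 = 84
Depot - stop 1 - stop 4 - stop 2 - stop 3: 11+10+19+4 = 44
Depot - stop 1 - stop 4 - stop 3 - stop 2: 11+10+23+4 = 48
Depot - stop 2 - stop 1 - stop 3 - stop 4: 16+27+31+23 = 97
Depot - stop 2 - stop 1 - stop 4 - stop 3: 16+27+10+23 = 76
Depot - stop 2 - stop 3 - stop 1 - stop 4: 16+4+31+10 = 61
Depot - stop 2 - stop 3 - stop 4 - stop 1: 16+4+23+10 = 53
Depot - stop 2 - stop 4 - stop 1 - stop 3: 16+19+10+31 = 76
Depot - stop 2 - stop 4 - stop 3 - stop 1: 16+19+23+31 = 89
Depot - stop 3 - stop 1 - stop 2 - stop 4: 20+31+27+19 = 97
Depot - stop 3 - stop 1 - stop 4 - stop 2: 20+31+10+19 = 80
… (10 more)
The minimum is 44.
One shortest path: Depot → stop 1 → stop 4 → stop 2 → stop 3.

44 miles — the minimum one-way total.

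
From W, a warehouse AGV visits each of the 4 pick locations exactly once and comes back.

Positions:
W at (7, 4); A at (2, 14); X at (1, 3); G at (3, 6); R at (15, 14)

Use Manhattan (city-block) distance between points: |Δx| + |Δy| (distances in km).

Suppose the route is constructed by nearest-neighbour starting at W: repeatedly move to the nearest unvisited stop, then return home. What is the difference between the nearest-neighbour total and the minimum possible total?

Excess over optimum: 2 km.

W: G=6, X=7, A=15, R=18 ⇒ G
G: X=5, A=9, R=20 ⇒ X
X: A=12, R=25 ⇒ A
A: R=13 ⇒ R
NN route W → G → X → A → R → W costs 54.
Optimal: W → X → G → A → R → W costs 52 (by enumerating all 12 distinct tours).
Excess = 54 − 52 = 2.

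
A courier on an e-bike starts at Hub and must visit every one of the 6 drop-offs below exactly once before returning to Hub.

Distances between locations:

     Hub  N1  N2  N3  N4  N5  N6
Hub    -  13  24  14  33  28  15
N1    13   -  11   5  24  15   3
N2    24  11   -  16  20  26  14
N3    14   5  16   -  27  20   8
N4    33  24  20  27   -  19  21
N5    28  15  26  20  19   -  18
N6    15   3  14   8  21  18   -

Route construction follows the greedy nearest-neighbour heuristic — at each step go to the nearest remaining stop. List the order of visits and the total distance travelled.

107 along Hub → N1 → N6 → N3 → N2 → N4 → N5 → Hub.

At Hub the remaining stops are N1 13, N3 14, N6 15, N2 24, N5 28, N4 33; go to N1.
At N1 the remaining stops are N6 3, N3 5, N2 11, N5 15, N4 24; go to N6.
At N6 the remaining stops are N3 8, N2 14, N5 18, N4 21; go to N3.
At N3 the remaining stops are N2 16, N5 20, N4 27; go to N2.
At N2 the remaining stops are N4 20, N5 26; go to N4.
At N4 the remaining stops are N5 19; go to N5.
Return N5→Hub: 28.
Total = 13 + 3 + 8 + 16 + 20 + 19 + 28 = 107.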